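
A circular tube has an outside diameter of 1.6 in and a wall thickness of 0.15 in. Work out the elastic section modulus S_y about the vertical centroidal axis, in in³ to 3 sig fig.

S_y ≈ 0.227 in³

Break the section into simple shapes (no overlaps), measuring from the bottom-left corner of the bounding box.
Outer circle: ⌀1.6, A = 2.0106 in², x = 0.8 in, Ī = 0.3217 in⁴.
Bore (subtracted): ⌀1.3, A = 1.3273 in², x = 0.8 in, Ī = 0.1402 in⁴.
By symmetry the centroid is at mid-width, x̄ = 0.8 in.
All pieces are centred on the vertical centroidal axis, so I = ΣĪ (holes subtracted) = 0.1815 in⁴.
Extreme fibre distance c = 0.8 in; S = I/c = 0.22688 in³.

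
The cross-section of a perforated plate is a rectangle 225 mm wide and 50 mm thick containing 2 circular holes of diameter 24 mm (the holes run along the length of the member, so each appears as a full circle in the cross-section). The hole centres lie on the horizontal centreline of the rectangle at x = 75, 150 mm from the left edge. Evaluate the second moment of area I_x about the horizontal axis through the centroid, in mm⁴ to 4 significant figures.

I_x ≈ 2.311 × 10⁶ mm⁴

Decompose the section into non-overlapping parts with the origin at the bottom-left of its bounding rectangle.
Plate: 225 × 50, A = 11 250 mm², y = 25 mm, Ī = 2 343 750 mm⁴.
Hole 1 (subtracted): ⌀24, A = 452.389 mm², y = 25 mm, Ī = 16 286 mm⁴.
Hole 2 (subtracted): ⌀24, A = 452.389 mm², y = 25 mm, Ī = 16 286 mm⁴.
By symmetry the centroid is at mid-height, ȳ = 25 mm.
All pieces are centred on the horizontal axis through the centroid, so I = ΣĪ (holes subtracted) = 2 311 178 mm⁴.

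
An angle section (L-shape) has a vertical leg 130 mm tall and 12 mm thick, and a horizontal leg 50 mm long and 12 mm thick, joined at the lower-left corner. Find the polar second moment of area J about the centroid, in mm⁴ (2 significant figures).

Break the section into simple shapes (no overlaps), measuring from the bottom-left corner of the bounding box.
Vertical leg: 12 × 130, A = 1 560 mm², y = 65 mm, Ī = 2 197 000 mm⁴.
Horizontal leg (remainder): 38 × 12, A = 456 mm², y = 6 mm, Ī = 5 472 mm⁴.
Centroid: ȳ = ΣA·y / ΣA = 51.65 mm.
Transfer each piece to the centroidal x-axis using Ī + A·d² with d = y − 51.65:
  vertical leg: d = 13.35 mm → contributes +2 474 829 mm⁴
  horizontal leg (remainder): d = -45.65 mm → contributes +955 939 mm⁴
Total I = 3 430 768 mm⁴.
For the y-axis: x̄ = 11.65 mm.
Repeating about the centroidal y-axis gives I_y = 294 128 mm⁴.
Polar second moment: J = I_x + I_y = 3 724 895 mm⁴.

J ≈ 3.7 × 10⁶ mm⁴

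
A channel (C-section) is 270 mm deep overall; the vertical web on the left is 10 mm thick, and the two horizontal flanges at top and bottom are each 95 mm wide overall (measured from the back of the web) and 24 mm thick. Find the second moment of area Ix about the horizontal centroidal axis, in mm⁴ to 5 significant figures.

Treat the section as a set of non-overlapping primitives; coordinates are from the bounding-box lower-left.
Web: 10 × 270, A = 2 700 mm², y = 135 mm, Ī = 16 402 500 mm⁴.
Top flange (beyond web): 85 × 24, A = 2 040 mm², y = 258 mm, Ī = 97 920 mm⁴.
Bottom flange (beyond web): 85 × 24, A = 2 040 mm², y = 12 mm, Ī = 97 920 mm⁴.
By symmetry the centroid is at mid-height, ȳ = 135 mm.
Transfer each piece to the horizontal centroidal axis using Ī + A·d² with d = y − 135:
  web: d = 0 mm → contributes +16 402 500 mm⁴
  top flange (beyond web): d = 123 mm → contributes +30 961 080 mm⁴
  bottom flange (beyond web): d = -123 mm → contributes +30 961 080 mm⁴
Total I = 78 324 660 mm⁴.

Ix ≈ 7.8325 × 10⁷ mm⁴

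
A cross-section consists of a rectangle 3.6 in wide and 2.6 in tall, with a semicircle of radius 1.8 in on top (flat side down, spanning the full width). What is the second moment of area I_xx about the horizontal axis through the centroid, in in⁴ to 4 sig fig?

Treat the section as a set of non-overlapping primitives; coordinates are from the bounding-box lower-left.
Rectangular body: 3.6 × 2.6, A = 9.36 in², y = 1.3 in, Ī = 5.2728 in⁴.
Semicircular cap: semicircle r = 1.8, A = 5.08938 in², y = 3.36394 in, Ī = 1.15218 in⁴.
Centroid: ȳ = ΣA·y / ΣA = 2.02697 in.
Transfer each piece to the horizontal axis through the centroid using Ī + A·d² with d = y − 2.02697:
  rectangular body: d = -0.726965 in → contributes +10.2194 in⁴
  semicircular cap: d = 1.33698 in → contributes +10.2495 in⁴
Total I = 20.4689 in⁴.

I_xx ≈ 20.47 in⁴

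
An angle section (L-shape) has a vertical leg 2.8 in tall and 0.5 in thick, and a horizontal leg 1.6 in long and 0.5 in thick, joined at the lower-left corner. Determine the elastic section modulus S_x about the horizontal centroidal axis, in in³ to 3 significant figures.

S_x ≈ 0.840 in³

Break the section into simple shapes (no overlaps), measuring from the bottom-left corner of the bounding box.
Vertical leg: 0.5 × 2.8, A = 1.4 in², y = 1.4 in, Ī = 0.91467 in⁴.
Horizontal leg (remainder): 1.1 × 0.5, A = 0.55 in², y = 0.25 in, Ī = 0.011458 in⁴.
Centroid: ȳ = ΣA·y / ΣA = 1.0756 in.
Transfer each piece to the horizontal centroidal axis using Ī + A·d² with d = y − 1.0756:
  vertical leg: d = 0.32436 in → contributes +1.062 in⁴
  horizontal leg (remainder): d = -0.82564 in → contributes +0.38638 in⁴
Total I = 1.4483 in⁴.
Extreme fibre distance c = 1.7244 in; S = I/c = 0.83993 in³.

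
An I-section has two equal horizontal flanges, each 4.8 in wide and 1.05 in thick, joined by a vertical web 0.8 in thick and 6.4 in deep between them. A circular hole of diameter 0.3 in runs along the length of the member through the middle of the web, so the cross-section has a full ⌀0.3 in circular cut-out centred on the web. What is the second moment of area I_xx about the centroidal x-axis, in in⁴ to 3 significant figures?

Break the section into simple shapes (no overlaps), measuring from the bottom-left corner of the bounding box.
Bottom flange: 4.8 × 1.05, A = 5.04 in², y = 0.525 in, Ī = 0.46305 in⁴.
Web: 0.8 × 6.4, A = 5.12 in², y = 4.25 in, Ī = 17.476 in⁴.
Top flange: 4.8 × 1.05, A = 5.04 in², y = 7.975 in, Ī = 0.46305 in⁴.
Hole (subtracted): ⌀0.3, A = 0.070686 in², y = 4.25 in, Ī = 0.00039761 in⁴.
By symmetry the centroid is at mid-height, ȳ = 4.25 in.
Transfer each piece to the centroidal x-axis using Ī + A·d² with d = y − 4.25:
  bottom flange: d = -3.725 in → contributes +70.396 in⁴
  web: d = 0 in → contributes +17.476 in⁴
  top flange: d = 3.725 in → contributes +70.396 in⁴
  hole: d = 0 in → contributes −0.00039761 in⁴
Total I = 158.27 in⁴.

I_xx ≈ 158 in⁴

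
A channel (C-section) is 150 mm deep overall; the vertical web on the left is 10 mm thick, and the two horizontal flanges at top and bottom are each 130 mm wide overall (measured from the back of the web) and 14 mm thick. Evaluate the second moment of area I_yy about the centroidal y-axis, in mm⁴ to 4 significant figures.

Split into non-overlapping primitives; take the origin at the lower-left of the bounding box.
Web: 10 × 150, A = 1 500 mm², x = 5 mm, Ī = 12 500 mm⁴.
Top flange (beyond web): 120 × 14, A = 1 680 mm², x = 70 mm, Ī = 2 016 000 mm⁴.
Bottom flange (beyond web): 120 × 14, A = 1 680 mm², x = 70 mm, Ī = 2 016 000 mm⁴.
Centroid: x̄ = ΣA·x / ΣA = 49.9383 mm.
Transfer each piece to the centroidal y-axis using Ī + A·d² with d = x − 49.9383:
  web: d = -44.9383 mm → contributes +3 041 672 mm⁴
  top flange (beyond web): d = 20.0617 mm → contributes +2 692 155 mm⁴
  bottom flange (beyond web): d = 20.0617 mm → contributes +2 692 155 mm⁴
Total I = 8 425 981 mm⁴.

I_yy ≈ 8.426 × 10⁶ mm⁴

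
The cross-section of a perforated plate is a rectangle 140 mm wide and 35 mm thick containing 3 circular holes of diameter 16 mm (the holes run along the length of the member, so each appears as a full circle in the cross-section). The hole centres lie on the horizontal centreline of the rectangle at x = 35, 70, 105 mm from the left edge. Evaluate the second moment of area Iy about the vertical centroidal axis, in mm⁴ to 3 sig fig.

Treat the section as a set of non-overlapping primitives; coordinates are from the bounding-box lower-left.
Plate: 140 × 35, A = 4 900 mm², x = 70 mm, Ī = 8 003 333 mm⁴.
Hole 1 (subtracted): ⌀16, A = 201.06 mm², x = 35 mm, Ī = 3 217 mm⁴.
Hole 2 (subtracted): ⌀16, A = 201.06 mm², x = 70 mm, Ī = 3 217 mm⁴.
Hole 3 (subtracted): ⌀16, A = 201.06 mm², x = 105 mm, Ī = 3 217 mm⁴.
By symmetry the centroid is at mid-width, x̄ = 70 mm.
Transfer each piece to the vertical centroidal axis using Ī + A·d² with d = x − 70:
  plate: d = 0 mm → contributes +8 003 333 mm⁴
  hole 1: d = -35 mm → contributes −249 518 mm⁴
  hole 2: d = 0 mm → contributes −3 217 mm⁴
  hole 3: d = 35 mm → contributes −249 518 mm⁴
Total I = 7 501 081 mm⁴.

Iy ≈ 7.50 × 10⁶ mm⁴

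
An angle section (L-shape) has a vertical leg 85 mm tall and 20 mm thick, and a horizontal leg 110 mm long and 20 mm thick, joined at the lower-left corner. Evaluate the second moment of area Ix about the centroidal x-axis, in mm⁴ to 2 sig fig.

Break the section into simple shapes (no overlaps), measuring from the bottom-left corner of the bounding box.
Vertical leg: 20 × 85, A = 1 700 mm², y = 42.5 mm, Ī = 1 023 542 mm⁴.
Horizontal leg (remainder): 90 × 20, A = 1 800 mm², y = 10 mm, Ī = 60 000 mm⁴.
Centroid: ȳ = ΣA·y / ΣA = 25.79 mm.
Transfer each piece to the centroidal x-axis using Ī + A·d² with d = y − 25.79:
  vertical leg: d = 16.71 mm → contributes +1 498 466 mm⁴
  horizontal leg (remainder): d = -15.79 mm → contributes +508 540 mm⁴
Total I = 2 007 006 mm⁴.

Ix ≈ 2.0 × 10⁶ mm⁴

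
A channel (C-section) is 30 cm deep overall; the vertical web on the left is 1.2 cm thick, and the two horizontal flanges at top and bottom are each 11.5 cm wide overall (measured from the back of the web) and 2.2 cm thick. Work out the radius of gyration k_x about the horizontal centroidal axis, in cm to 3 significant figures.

Decompose the section into non-overlapping parts with the origin at the bottom-left of its bounding rectangle.
Web: 1.2 × 30, A = 36 cm², y = 15 cm, Ī = 2 700 cm⁴.
Top flange (beyond web): 10.3 × 2.2, A = 22.66 cm², y = 28.9 cm, Ī = 9.1395 cm⁴.
Bottom flange (beyond web): 10.3 × 2.2, A = 22.66 cm², y = 1.1 cm, Ī = 9.1395 cm⁴.
By symmetry the centroid is at mid-height, ȳ = 15 cm.
Transfer each piece to the horizontal centroidal axis using Ī + A·d² with d = y − 15:
  web: d = 0 cm → contributes +2 700 cm⁴
  top flange (beyond web): d = 13.9 cm → contributes +4387.3 cm⁴
  bottom flange (beyond web): d = -13.9 cm → contributes +4387.3 cm⁴
Total I = 11 475 cm⁴.
Radius of gyration: k = √(I/A) = √(11 475 / 81.32) = 11.879 cm.

k_x ≈ 11.9 cm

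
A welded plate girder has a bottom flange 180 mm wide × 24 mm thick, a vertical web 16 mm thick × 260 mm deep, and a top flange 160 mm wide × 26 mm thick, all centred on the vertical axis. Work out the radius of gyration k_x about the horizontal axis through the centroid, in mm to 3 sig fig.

Treat the section as a set of non-overlapping primitives; coordinates are from the bounding-box lower-left.
Bottom plate: 180 × 24, A = 4 320 mm², y = 12 mm, Ī = 207 360 mm⁴.
Web plate: 16 × 260, A = 4 160 mm², y = 154 mm, Ī = 23 434 667 mm⁴.
Top plate: 160 × 26, A = 4 160 mm², y = 297 mm, Ī = 234 347 mm⁴.
Centroid: ȳ = ΣA·y / ΣA = 152.53 mm.
Transfer each piece to the horizontal axis through the centroid using Ī + A·d² with d = y − 152.53:
  bottom plate: d = -140.53 mm → contributes +85 523 660 mm⁴
  web plate: d = 1.4684 mm → contributes +23 443 636 mm⁴
  top plate: d = 144.47 mm → contributes +87 058 145 mm⁴
Total I = 196 025 441 mm⁴.
Radius of gyration: k = √(I/A) = √(196 025 441 / 12 640) = 124.53 mm.

k_x ≈ 125 mm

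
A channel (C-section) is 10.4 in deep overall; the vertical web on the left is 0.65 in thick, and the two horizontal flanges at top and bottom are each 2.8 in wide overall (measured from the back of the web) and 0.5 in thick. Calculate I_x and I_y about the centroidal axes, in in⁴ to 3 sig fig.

I_x ≈ 114 in⁴, I_y ≈ 4.26 in⁴

Decompose the section into non-overlapping parts with the origin at the bottom-left of its bounding rectangle.
Web: 0.65 × 10.4, A = 6.76 in², y = 5.2 in, Ī = 60.93 in⁴.
Top flange (beyond web): 2.15 × 0.5, A = 1.075 in², y = 10.15 in, Ī = 0.022396 in⁴.
Bottom flange (beyond web): 2.15 × 0.5, A = 1.075 in², y = 0.25 in, Ī = 0.022396 in⁴.
By symmetry the centroid is at mid-height, ȳ = 5.2 in.
Transfer each piece to the centroidal x-axis using Ī + A·d² with d = y − 5.2:
  web: d = 0 in → contributes +60.93 in⁴
  top flange (beyond web): d = 4.95 in → contributes +26.363 in⁴
  bottom flange (beyond web): d = -4.95 in → contributes +26.363 in⁴
Total I = 113.66 in⁴.
For the y-axis: x̄ = 0.66282 in.
Repeating about the centroidal y-axis gives I_y = 4.2634 in⁴.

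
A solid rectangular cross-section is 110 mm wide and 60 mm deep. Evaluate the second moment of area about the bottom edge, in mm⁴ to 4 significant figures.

I_base ≈ 7.920 × 10⁶ mm⁴

The section: 110 × 60, A = 6 600 mm², y = 30 mm, Ī = 1 980 000 mm⁴.
Transfer it to the base of the section using Ī + A·d² with d = y − 0:
  the section: d = 30 mm → contributes +7 920 000 mm⁴
Total I = 7 920 000 mm⁴.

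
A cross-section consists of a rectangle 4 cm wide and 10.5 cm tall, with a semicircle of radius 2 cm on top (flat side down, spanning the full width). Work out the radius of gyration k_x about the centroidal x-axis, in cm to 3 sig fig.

k_x ≈ 3.50 cm

Break the section into simple shapes (no overlaps), measuring from the bottom-left corner of the bounding box.
Rectangular body: 4 × 10.5, A = 42 cm², y = 5.25 cm, Ī = 385.88 cm⁴.
Semicircular cap: semicircle r = 2, A = 6.2832 cm², y = 11.349 cm, Ī = 1.7561 cm⁴.
Centroid: ȳ = ΣA·y / ΣA = 6.0437 cm.
Transfer each piece to the centroidal x-axis using Ī + A·d² with d = y − 6.0437:
  rectangular body: d = -0.79365 cm → contributes +412.33 cm⁴
  semicircular cap: d = 5.3052 cm → contributes +178.6 cm⁴
Total I = 590.93 cm⁴.
Radius of gyration: k = √(I/A) = √(590.93 / 48.283) = 3.4984 cm.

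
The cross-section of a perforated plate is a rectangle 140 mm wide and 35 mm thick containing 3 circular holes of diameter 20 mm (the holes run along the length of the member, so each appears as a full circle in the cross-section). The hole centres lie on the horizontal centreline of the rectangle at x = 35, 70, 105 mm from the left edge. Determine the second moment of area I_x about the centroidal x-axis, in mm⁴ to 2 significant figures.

I_x ≈ 4.8 × 10⁵ mm⁴

Split into non-overlapping primitives; take the origin at the lower-left of the bounding box.
Plate: 140 × 35, A = 4 900 mm², y = 17.5 mm, Ī = 500 208 mm⁴.
Hole 1 (subtracted): ⌀20, A = 314.2 mm², y = 17.5 mm, Ī = 7 854 mm⁴.
Hole 2 (subtracted): ⌀20, A = 314.2 mm², y = 17.5 mm, Ī = 7 854 mm⁴.
Hole 3 (subtracted): ⌀20, A = 314.2 mm², y = 17.5 mm, Ī = 7 854 mm⁴.
By symmetry the centroid is at mid-height, ȳ = 17.5 mm.
All pieces are centred on the centroidal x-axis, so I = ΣĪ (holes subtracted) = 476 646 mm⁴.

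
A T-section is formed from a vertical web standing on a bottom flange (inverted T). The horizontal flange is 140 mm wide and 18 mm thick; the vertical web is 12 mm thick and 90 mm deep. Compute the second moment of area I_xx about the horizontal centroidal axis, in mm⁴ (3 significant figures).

Split into non-overlapping primitives; take the origin at the lower-left of the bounding box.
Flange: 140 × 18, A = 2 520 mm², y = 9 mm, Ī = 68 040 mm⁴.
Web: 12 × 90, A = 1 080 mm², y = 63 mm, Ī = 729 000 mm⁴.
Centroid: ȳ = ΣA·y / ΣA = 25.2 mm.
Transfer each piece to the horizontal centroidal axis using Ī + A·d² with d = y − 25.2:
  flange: d = -16.2 mm → contributes +729 389 mm⁴
  web: d = 37.8 mm → contributes +2 272 147 mm⁴
Total I = 3 001 536 mm⁴.

I_xx ≈ 3.00 × 10⁶ mm⁴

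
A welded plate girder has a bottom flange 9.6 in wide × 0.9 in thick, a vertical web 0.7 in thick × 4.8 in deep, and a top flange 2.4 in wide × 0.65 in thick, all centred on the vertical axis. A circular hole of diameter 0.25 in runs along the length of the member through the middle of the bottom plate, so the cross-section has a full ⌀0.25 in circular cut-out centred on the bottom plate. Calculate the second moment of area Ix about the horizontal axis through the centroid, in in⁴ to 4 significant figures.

Ix ≈ 58.15 in⁴

Decompose the section into non-overlapping parts with the origin at the bottom-left of its bounding rectangle.
Bottom plate: 9.6 × 0.9, A = 8.64 in², y = 0.45 in, Ī = 0.5832 in⁴.
Web plate: 0.7 × 4.8, A = 3.36 in², y = 3.3 in, Ī = 6.4512 in⁴.
Top plate: 2.4 × 0.65, A = 1.56 in², y = 6.025 in, Ī = 0.054925 in⁴.
Hole (subtracted): ⌀0.25, A = 0.0490874 in², y = 0.45 in, Ī = 0.000191748 in⁴.
Centroid: ȳ = ΣA·y / ΣA = 1.80246 in.
Transfer each piece to the horizontal axis through the centroid using Ī + A·d² with d = y − 1.80246:
  bottom plate: d = -1.35246 in → contributes +16.3871 in⁴
  web plate: d = 1.49754 in → contributes +13.9864 in⁴
  top plate: d = 4.22254 in → contributes +27.8695 in⁴
  hole: d = -1.35246 in → contributes −0.0899801 in⁴
Total I = 58.153 in⁴.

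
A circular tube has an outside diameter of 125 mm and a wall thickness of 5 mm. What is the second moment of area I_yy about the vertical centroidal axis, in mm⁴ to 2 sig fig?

I_yy ≈ 3.4 × 10⁶ mm⁴

Decompose the section into non-overlapping parts with the origin at the bottom-left of its bounding rectangle.
Outer circle: ⌀125, A = 12 272 mm², x = 62.5 mm, Ī = 11 984 225 mm⁴.
Bore (subtracted): ⌀115, A = 10 387 mm², x = 62.5 mm, Ī = 8 585 414 mm⁴.
By symmetry the centroid is at mid-width, x̄ = 62.5 mm.
All pieces are centred on the vertical centroidal axis, so I = ΣĪ (holes subtracted) = 3 398 811 mm⁴.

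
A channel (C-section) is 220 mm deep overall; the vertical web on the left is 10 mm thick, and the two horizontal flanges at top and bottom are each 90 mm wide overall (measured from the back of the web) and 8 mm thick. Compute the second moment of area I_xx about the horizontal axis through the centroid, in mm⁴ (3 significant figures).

I_xx ≈ 2.33 × 10⁷ mm⁴

Decompose the section into non-overlapping parts with the origin at the bottom-left of its bounding rectangle.
Web: 10 × 220, A = 2 200 mm², y = 110 mm, Ī = 8 873 333 mm⁴.
Top flange (beyond web): 80 × 8, A = 640 mm², y = 216 mm, Ī = 3413.3 mm⁴.
Bottom flange (beyond web): 80 × 8, A = 640 mm², y = 4 mm, Ī = 3413.3 mm⁴.
By symmetry the centroid is at mid-height, ȳ = 110 mm.
Transfer each piece to the horizontal axis through the centroid using Ī + A·d² with d = y − 110:
  web: d = 0 mm → contributes +8 873 333 mm⁴
  top flange (beyond web): d = 106 mm → contributes +7 194 453 mm⁴
  bottom flange (beyond web): d = -106 mm → contributes +7 194 453 mm⁴
Total I = 23 262 240 mm⁴.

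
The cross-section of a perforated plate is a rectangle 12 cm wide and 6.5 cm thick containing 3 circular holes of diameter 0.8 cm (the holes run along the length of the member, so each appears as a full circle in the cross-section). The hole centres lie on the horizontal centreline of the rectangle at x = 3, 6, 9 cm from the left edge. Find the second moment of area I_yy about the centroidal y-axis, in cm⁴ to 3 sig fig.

I_yy ≈ 927 cm⁴

Split into non-overlapping primitives; take the origin at the lower-left of the bounding box.
Plate: 12 × 6.5, A = 78 cm², x = 6 cm, Ī = 936 cm⁴.
Hole 1 (subtracted): ⌀0.8, A = 0.50265 cm², x = 3 cm, Ī = 0.020106 cm⁴.
Hole 2 (subtracted): ⌀0.8, A = 0.50265 cm², x = 6 cm, Ī = 0.020106 cm⁴.
Hole 3 (subtracted): ⌀0.8, A = 0.50265 cm², x = 9 cm, Ī = 0.020106 cm⁴.
By symmetry the centroid is at mid-width, x̄ = 6 cm.
Transfer each piece to the centroidal y-axis using Ī + A·d² with d = x − 6:
  plate: d = 0 cm → contributes +936 cm⁴
  hole 1: d = -3 cm → contributes −4.544 cm⁴
  hole 2: d = 0 cm → contributes −0.020106 cm⁴
  hole 3: d = 3 cm → contributes −4.544 cm⁴
Total I = 926.89 cm⁴.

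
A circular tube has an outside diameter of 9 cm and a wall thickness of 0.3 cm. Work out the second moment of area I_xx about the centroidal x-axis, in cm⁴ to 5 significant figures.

Break the section into simple shapes (no overlaps), measuring from the bottom-left corner of the bounding box.
Outer circle: ⌀9, A = 63.61725 cm², y = 4.5 cm, Ī = 322.0623 cm⁴.
Bore (subtracted): ⌀8.4, A = 55.41769 cm², y = 4.5 cm, Ī = 244.392 cm⁴.
By symmetry the centroid is at mid-height, ȳ = 4.5 cm.
All pieces are centred on the centroidal x-axis, so I = ΣĪ (holes subtracted) = 77.6703 cm⁴.

I_xx ≈ 77.670 cm⁴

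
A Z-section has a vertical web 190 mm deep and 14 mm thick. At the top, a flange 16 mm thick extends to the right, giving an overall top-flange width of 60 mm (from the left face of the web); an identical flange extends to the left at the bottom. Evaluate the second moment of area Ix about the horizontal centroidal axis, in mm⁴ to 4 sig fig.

Break the section into simple shapes (no overlaps), measuring from the bottom-left corner of the bounding box.
Web: 14 × 190, A = 2 660 mm², y = 95 mm, Ī = 8 002 167 mm⁴.
Top flange (beyond web): 46 × 16, A = 736 mm², y = 182 mm, Ī = 15701.3 mm⁴.
Bottom flange (beyond web): 46 × 16, A = 736 mm², y = 8 mm, Ī = 15701.3 mm⁴.
Centroid: ȳ = ΣA·y / ΣA = 95 mm.
Transfer each piece to the horizontal centroidal axis using Ī + A·d² with d = y − 95:
  web: d = 0 mm → contributes +8 002 167 mm⁴
  top flange (beyond web): d = 87 mm → contributes +5 586 485 mm⁴
  bottom flange (beyond web): d = -87 mm → contributes +5 586 485 mm⁴
Total I = 19 175 137 mm⁴.

Ix ≈ 1.918 × 10⁷ mm⁴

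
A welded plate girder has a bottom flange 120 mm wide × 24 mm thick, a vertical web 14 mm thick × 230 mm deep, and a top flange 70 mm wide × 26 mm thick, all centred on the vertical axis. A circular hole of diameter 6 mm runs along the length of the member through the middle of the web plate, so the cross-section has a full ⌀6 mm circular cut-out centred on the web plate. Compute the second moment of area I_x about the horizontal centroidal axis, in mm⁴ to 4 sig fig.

Split into non-overlapping primitives; take the origin at the lower-left of the bounding box.
Bottom plate: 120 × 24, A = 2 880 mm², y = 12 mm, Ī = 138 240 mm⁴.
Web plate: 14 × 230, A = 3 220 mm², y = 139 mm, Ī = 14 194 833 mm⁴.
Top plate: 70 × 26, A = 1 820 mm², y = 267 mm, Ī = 102 527 mm⁴.
Hole (subtracted): ⌀6, A = 28.2743 mm², y = 139 mm, Ī = 63.6173 mm⁴.
Centroid: ȳ = ΣA·y / ΣA = 122.172 mm.
Transfer each piece to the horizontal centroidal axis using Ī + A·d² with d = y − 122.172:
  bottom plate: d = -110.172 mm → contributes +35 095 462 mm⁴
  web plate: d = 16.8278 mm → contributes +15 106 651 mm⁴
  top plate: d = 144.828 mm → contributes +38 277 168 mm⁴
  hole: d = 16.8278 mm → contributes −8070.15 mm⁴
Total I = 88 471 211 mm⁴.

I_x ≈ 8.847 × 10⁷ mm⁴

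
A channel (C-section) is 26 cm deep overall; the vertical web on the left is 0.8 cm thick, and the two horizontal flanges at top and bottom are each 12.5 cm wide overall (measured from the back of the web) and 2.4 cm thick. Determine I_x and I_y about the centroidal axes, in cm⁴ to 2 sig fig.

Break the section into simple shapes (no overlaps), measuring from the bottom-left corner of the bounding box.
Web: 0.8 × 26, A = 20.8 cm², y = 13 cm, Ī = 1 172 cm⁴.
Top flange (beyond web): 11.7 × 2.4, A = 28.08 cm², y = 24.8 cm, Ī = 13.48 cm⁴.
Bottom flange (beyond web): 11.7 × 2.4, A = 28.08 cm², y = 1.2 cm, Ī = 13.48 cm⁴.
By symmetry the centroid is at mid-height, ȳ = 13 cm.
Transfer each piece to the centroidal x-axis using Ī + A·d² with d = y − 13:
  web: d = 0 cm → contributes +1 172 cm⁴
  top flange (beyond web): d = 11.8 cm → contributes +3 923 cm⁴
  bottom flange (beyond web): d = -11.8 cm → contributes +3 923 cm⁴
Total I = 9 018 cm⁴.
For the y-axis: x̄ = 4.961 cm.
Repeating about the centroidal y-axis gives I_y = 1 235 cm⁴.

I_x ≈ 9000 cm⁴, I_y ≈ 1200 cm⁴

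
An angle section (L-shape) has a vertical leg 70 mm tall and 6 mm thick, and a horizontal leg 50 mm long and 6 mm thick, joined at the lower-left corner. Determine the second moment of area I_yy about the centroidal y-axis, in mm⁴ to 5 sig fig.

Break the section into simple shapes (no overlaps), measuring from the bottom-left corner of the bounding box.
Vertical leg: 6 × 70, A = 420 mm², x = 3 mm, Ī = 1 260 mm⁴.
Horizontal leg (remainder): 44 × 6, A = 264 mm², x = 28 mm, Ī = 42 592 mm⁴.
Centroid: x̄ = ΣA·x / ΣA = 12.64912 mm.
Transfer each piece to the centroidal y-axis using Ī + A·d² with d = x − 12.64912:
  vertical leg: d = -9.649123 mm → contributes +40364.34 mm⁴
  horizontal leg (remainder): d = 15.35088 mm → contributes +104803.4 mm⁴
Total I = 145167.8 mm⁴.

I_yy ≈ 1.4517 × 10⁵ mm⁴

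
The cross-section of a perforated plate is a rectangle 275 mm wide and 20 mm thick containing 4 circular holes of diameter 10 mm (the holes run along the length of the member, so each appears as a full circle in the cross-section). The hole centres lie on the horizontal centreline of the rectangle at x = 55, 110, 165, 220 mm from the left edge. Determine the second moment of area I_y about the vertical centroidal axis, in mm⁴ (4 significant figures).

Break the section into simple shapes (no overlaps), measuring from the bottom-left corner of the bounding box.
Plate: 275 × 20, A = 5 500 mm², x = 137.5 mm, Ī = 34 661 458 mm⁴.
Hole 1 (subtracted): ⌀10, A = 78.5398 mm², x = 55 mm, Ī = 490.874 mm⁴.
Hole 2 (subtracted): ⌀10, A = 78.5398 mm², x = 110 mm, Ī = 490.874 mm⁴.
Hole 3 (subtracted): ⌀10, A = 78.5398 mm², x = 165 mm, Ī = 490.874 mm⁴.
Hole 4 (subtracted): ⌀10, A = 78.5398 mm², x = 220 mm, Ī = 490.874 mm⁴.
By symmetry the centroid is at mid-width, x̄ = 137.5 mm.
Transfer each piece to the vertical centroidal axis using Ī + A·d² with d = x − 137.5:
  plate: d = 0 mm → contributes +34 661 458 mm⁴
  hole 1: d = -82.5 mm → contributes −535 052 mm⁴
  hole 2: d = -27.5 mm → contributes −59886.6 mm⁴
  hole 3: d = 27.5 mm → contributes −59886.6 mm⁴
  hole 4: d = 82.5 mm → contributes −535 052 mm⁴
Total I = 33 471 580 mm⁴.

I_y ≈ 3.347 × 10⁷ mm⁴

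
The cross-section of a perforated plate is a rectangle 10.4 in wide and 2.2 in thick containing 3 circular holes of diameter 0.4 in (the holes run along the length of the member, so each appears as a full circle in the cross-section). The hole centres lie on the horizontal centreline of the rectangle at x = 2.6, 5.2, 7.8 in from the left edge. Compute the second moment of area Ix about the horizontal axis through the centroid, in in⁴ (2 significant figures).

Decompose the section into non-overlapping parts with the origin at the bottom-left of its bounding rectangle.
Plate: 10.4 × 2.2, A = 22.88 in², y = 1.1 in, Ī = 9.228 in⁴.
Hole 1 (subtracted): ⌀0.4, A = 0.1257 in², y = 1.1 in, Ī = 0.001257 in⁴.
Hole 2 (subtracted): ⌀0.4, A = 0.1257 in², y = 1.1 in, Ī = 0.001257 in⁴.
Hole 3 (subtracted): ⌀0.4, A = 0.1257 in², y = 1.1 in, Ī = 0.001257 in⁴.
By symmetry the centroid is at mid-height, ȳ = 1.1 in.
All pieces are centred on the horizontal axis through the centroid, so I = ΣĪ (holes subtracted) = 9.224 in⁴.

Ix ≈ 9.2 in⁴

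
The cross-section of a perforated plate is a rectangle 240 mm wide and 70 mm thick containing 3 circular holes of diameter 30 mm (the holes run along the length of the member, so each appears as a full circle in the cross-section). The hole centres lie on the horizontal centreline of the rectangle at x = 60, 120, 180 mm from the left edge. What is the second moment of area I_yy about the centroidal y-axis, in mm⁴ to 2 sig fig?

Decompose the section into non-overlapping parts with the origin at the bottom-left of its bounding rectangle.
Plate: 240 × 70, A = 16 800 mm², x = 120 mm, Ī = 80 640 000 mm⁴.
Hole 1 (subtracted): ⌀30, A = 706.9 mm², x = 60 mm, Ī = 39 761 mm⁴.
Hole 2 (subtracted): ⌀30, A = 706.9 mm², x = 120 mm, Ī = 39 761 mm⁴.
Hole 3 (subtracted): ⌀30, A = 706.9 mm², x = 180 mm, Ī = 39 761 mm⁴.
By symmetry the centroid is at mid-width, x̄ = 120 mm.
Transfer each piece to the centroidal y-axis using Ī + A·d² with d = x − 120:
  plate: d = 0 mm → contributes +80 640 000 mm⁴
  hole 1: d = -60 mm → contributes −2 584 451 mm⁴
  hole 2: d = 0 mm → contributes −39 761 mm⁴
  hole 3: d = 60 mm → contributes −2 584 451 mm⁴
Total I = 75 431 338 mm⁴.

I_yy ≈ 7.5 × 10⁷ mm⁴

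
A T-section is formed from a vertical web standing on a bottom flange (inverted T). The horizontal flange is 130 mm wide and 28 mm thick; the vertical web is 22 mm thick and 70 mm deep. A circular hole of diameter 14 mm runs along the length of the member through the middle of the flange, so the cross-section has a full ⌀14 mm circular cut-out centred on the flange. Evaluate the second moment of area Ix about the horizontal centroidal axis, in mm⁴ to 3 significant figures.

Decompose the section into non-overlapping parts with the origin at the bottom-left of its bounding rectangle.
Flange: 130 × 28, A = 3 640 mm², y = 14 mm, Ī = 237 813 mm⁴.
Web: 22 × 70, A = 1 540 mm², y = 63 mm, Ī = 628 833 mm⁴.
Hole (subtracted): ⌀14, A = 153.94 mm², y = 14 mm, Ī = 1885.7 mm⁴.
Centroid: ȳ = ΣA·y / ΣA = 29.014 mm.
Transfer each piece to the horizontal centroidal axis using Ī + A·d² with d = y − 29.014:
  flange: d = -15.014 mm → contributes +1 058 315 mm⁴
  web: d = 33.986 mm → contributes +2 407 635 mm⁴
  hole: d = -15.014 mm → contributes −36 585 mm⁴
Total I = 3 429 364 mm⁴.

Ix ≈ 3.43 × 10⁶ mm⁴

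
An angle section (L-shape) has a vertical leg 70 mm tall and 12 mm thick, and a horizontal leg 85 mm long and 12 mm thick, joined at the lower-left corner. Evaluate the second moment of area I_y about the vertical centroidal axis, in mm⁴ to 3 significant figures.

Treat the section as a set of non-overlapping primitives; coordinates are from the bounding-box lower-left.
Vertical leg: 12 × 70, A = 840 mm², x = 6 mm, Ī = 10 080 mm⁴.
Horizontal leg (remainder): 73 × 12, A = 876 mm², x = 48.5 mm, Ī = 389 017 mm⁴.
Centroid: x̄ = ΣA·x / ΣA = 27.696 mm.
Transfer each piece to the vertical centroidal axis using Ī + A·d² with d = x − 27.696:
  vertical leg: d = -21.696 mm → contributes +405 475 mm⁴
  horizontal leg (remainder): d = 20.804 mm → contributes +768 163 mm⁴
Total I = 1 173 637 mm⁴.

I_y ≈ 1.17 × 10⁶ mm⁴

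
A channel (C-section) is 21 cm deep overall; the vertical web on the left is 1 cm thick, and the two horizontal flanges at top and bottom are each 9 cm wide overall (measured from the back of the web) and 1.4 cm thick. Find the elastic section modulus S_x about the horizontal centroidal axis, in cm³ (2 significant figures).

S_x ≈ 280 cm³

Treat the section as a set of non-overlapping primitives; coordinates are from the bounding-box lower-left.
Web: 1 × 21, A = 21 cm², y = 10.5 cm, Ī = 771.8 cm⁴.
Top flange (beyond web): 8 × 1.4, A = 11.2 cm², y = 20.3 cm, Ī = 1.829 cm⁴.
Bottom flange (beyond web): 8 × 1.4, A = 11.2 cm², y = 0.7 cm, Ī = 1.829 cm⁴.
By symmetry the centroid is at mid-height, ȳ = 10.5 cm.
Transfer each piece to the horizontal centroidal axis using Ī + A·d² with d = y − 10.5:
  web: d = 0 cm → contributes +771.8 cm⁴
  top flange (beyond web): d = 9.8 cm → contributes +1 077 cm⁴
  bottom flange (beyond web): d = -9.8 cm → contributes +1 077 cm⁴
Total I = 2 927 cm⁴.
Extreme fibre distance c = 10.5 cm; S = I/c = 278.7 cm³.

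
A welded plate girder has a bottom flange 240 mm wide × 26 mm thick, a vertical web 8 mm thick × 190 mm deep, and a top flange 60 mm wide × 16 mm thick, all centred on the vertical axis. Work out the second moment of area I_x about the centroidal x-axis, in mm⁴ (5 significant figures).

I_x ≈ 4.9992 × 10⁷ mm⁴

Split into non-overlapping primitives; take the origin at the lower-left of the bounding box.
Bottom plate: 240 × 26, A = 6 240 mm², y = 13 mm, Ī = 351 520 mm⁴.
Web plate: 8 × 190, A = 1 520 mm², y = 121 mm, Ī = 4 572 667 mm⁴.
Top plate: 60 × 16, A = 960 mm², y = 224 mm, Ī = 20 480 mm⁴.
Centroid: ȳ = ΣA·y / ΣA = 55.05505 mm.
Transfer each piece to the centroidal x-axis using Ī + A·d² with d = y − 55.05505:
  bottom plate: d = -42.05505 mm → contributes +11 387 752 mm⁴
  web plate: d = 65.94495 mm → contributes +11 182 747 mm⁴
  top plate: d = 168.945 mm → contributes +27 421 182 mm⁴
Total I = 49 991 680 mm⁴.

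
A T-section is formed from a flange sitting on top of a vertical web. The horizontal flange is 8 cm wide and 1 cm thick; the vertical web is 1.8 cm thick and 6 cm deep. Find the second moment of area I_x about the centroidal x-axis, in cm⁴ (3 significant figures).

I_x ≈ 89.4 cm⁴

Treat the section as a set of non-overlapping primitives; coordinates are from the bounding-box lower-left.
Flange: 8 × 1, A = 8 cm², y = 6.5 cm, Ī = 0.66667 cm⁴.
Web: 1.8 × 6, A = 10.8 cm², y = 3 cm, Ī = 32.4 cm⁴.
Centroid: ȳ = ΣA·y / ΣA = 4.4894 cm.
Transfer each piece to the centroidal x-axis using Ī + A·d² with d = y − 4.4894:
  flange: d = 2.0106 cm → contributes +33.008 cm⁴
  web: d = -1.4894 cm → contributes +56.357 cm⁴
Total I = 89.365 cm⁴.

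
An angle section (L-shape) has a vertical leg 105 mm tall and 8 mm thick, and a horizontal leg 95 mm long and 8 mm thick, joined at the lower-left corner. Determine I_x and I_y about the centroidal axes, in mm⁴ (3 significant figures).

Break the section into simple shapes (no overlaps), measuring from the bottom-left corner of the bounding box.
Vertical leg: 8 × 105, A = 840 mm², y = 52.5 mm, Ī = 771 750 mm⁴.
Horizontal leg (remainder): 87 × 8, A = 696 mm², y = 4 mm, Ī = 3 712 mm⁴.
Centroid: ȳ = ΣA·y / ΣA = 30.523 mm.
Transfer each piece to the centroidal x-axis using Ī + A·d² with d = y − 30.523:
  vertical leg: d = 21.977 mm → contributes +1 177 444 mm⁴
  horizontal leg (remainder): d = -26.523 mm → contributes +493 343 mm⁴
Total I = 1 670 787 mm⁴.
For the y-axis: x̄ = 25.523 mm.
Repeating about the centroidal y-axis gives I_y = 1 302 267 mm⁴.

I_x ≈ 1.67 × 10⁶ mm⁴, I_y ≈ 1.30 × 10⁶ mm⁴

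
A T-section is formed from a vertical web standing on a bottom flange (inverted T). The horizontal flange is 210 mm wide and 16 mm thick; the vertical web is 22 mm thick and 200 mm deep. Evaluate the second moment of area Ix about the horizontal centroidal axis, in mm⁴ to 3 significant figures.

Ix ≈ 3.70 × 10⁷ mm⁴

Split into non-overlapping primitives; take the origin at the lower-left of the bounding box.
Flange: 210 × 16, A = 3 360 mm², y = 8 mm, Ī = 71 680 mm⁴.
Web: 22 × 200, A = 4 400 mm², y = 116 mm, Ī = 14 666 667 mm⁴.
Centroid: ȳ = ΣA·y / ΣA = 69.237 mm.
Transfer each piece to the horizontal centroidal axis using Ī + A·d² with d = y − 69.237:
  flange: d = -61.237 mm → contributes +12 671 626 mm⁴
  web: d = 46.763 mm → contributes +24 288 444 mm⁴
Total I = 36 960 070 mm⁴.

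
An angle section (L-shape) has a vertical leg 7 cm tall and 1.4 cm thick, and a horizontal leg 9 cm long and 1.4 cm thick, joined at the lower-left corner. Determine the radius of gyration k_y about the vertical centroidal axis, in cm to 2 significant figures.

k_y ≈ 2.8 cm

Split into non-overlapping primitives; take the origin at the lower-left of the bounding box.
Vertical leg: 1.4 × 7, A = 9.8 cm², x = 0.7 cm, Ī = 1.601 cm⁴.
Horizontal leg (remainder): 7.6 × 1.4, A = 10.64 cm², x = 5.2 cm, Ī = 51.21 cm⁴.
Centroid: x̄ = ΣA·x / ΣA = 3.042 cm.
Transfer each piece to the vertical centroidal axis using Ī + A·d² with d = x − 3.042:
  vertical leg: d = -2.342 cm → contributes +55.37 cm⁴
  horizontal leg (remainder): d = 2.158 cm → contributes +100.7 cm⁴
Total I = 156.1 cm⁴.
Radius of gyration: k = √(I/A) = √(156.1 / 20.44) = 2.764 cm.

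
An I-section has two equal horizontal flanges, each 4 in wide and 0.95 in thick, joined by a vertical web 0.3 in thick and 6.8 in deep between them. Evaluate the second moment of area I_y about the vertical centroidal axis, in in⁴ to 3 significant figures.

Treat the section as a set of non-overlapping primitives; coordinates are from the bounding-box lower-left.
Bottom flange: 4 × 0.95, A = 3.8 in², x = 2 in, Ī = 5.0667 in⁴.
Web: 0.3 × 6.8, A = 2.04 in², x = 2 in, Ī = 0.0153 in⁴.
Top flange: 4 × 0.95, A = 3.8 in², x = 2 in, Ī = 5.0667 in⁴.
By symmetry the centroid is at mid-width, x̄ = 2 in.
All pieces are centred on the vertical centroidal axis, so I = ΣĪ = 10.149 in⁴.

I_y ≈ 10.1 in⁴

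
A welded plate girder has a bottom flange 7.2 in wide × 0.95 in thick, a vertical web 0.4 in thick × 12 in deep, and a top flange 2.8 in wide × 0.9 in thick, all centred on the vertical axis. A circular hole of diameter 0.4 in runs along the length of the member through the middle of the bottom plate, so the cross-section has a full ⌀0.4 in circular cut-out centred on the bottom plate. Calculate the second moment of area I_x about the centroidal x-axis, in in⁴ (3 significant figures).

I_x ≈ 392 in⁴

Split into non-overlapping primitives; take the origin at the lower-left of the bounding box.
Bottom plate: 7.2 × 0.95, A = 6.84 in², y = 0.475 in, Ī = 0.51443 in⁴.
Web plate: 0.4 × 12, A = 4.8 in², y = 6.95 in, Ī = 57.6 in⁴.
Top plate: 2.8 × 0.9, A = 2.52 in², y = 13.4 in, Ī = 0.1701 in⁴.
Hole (subtracted): ⌀0.4, A = 0.12566 in², y = 0.475 in, Ī = 0.0012566 in⁴.
Centroid: ȳ = ΣA·y / ΣA = 5.0104 in.
Transfer each piece to the centroidal x-axis using Ī + A·d² with d = y − 5.0104:
  bottom plate: d = -4.5354 in → contributes +141.21 in⁴
  web plate: d = 1.9396 in → contributes +75.658 in⁴
  top plate: d = 8.3896 in → contributes +177.54 in⁴
  hole: d = -4.5354 in → contributes −2.5861 in⁴
Total I = 391.83 in⁴.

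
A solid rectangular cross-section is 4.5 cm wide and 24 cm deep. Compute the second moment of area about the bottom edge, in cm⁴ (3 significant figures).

The section: 4.5 × 24, A = 108 cm², y = 12 cm, Ī = 5 184 cm⁴.
Transfer it to a horizontal axis along the bottom face using Ī + A·d² with d = y − 0:
  the section: d = 12 cm → contributes +20 736 cm⁴
Total I = 20 736 cm⁴.

I_base ≈ 2.07 × 10⁴ cm⁴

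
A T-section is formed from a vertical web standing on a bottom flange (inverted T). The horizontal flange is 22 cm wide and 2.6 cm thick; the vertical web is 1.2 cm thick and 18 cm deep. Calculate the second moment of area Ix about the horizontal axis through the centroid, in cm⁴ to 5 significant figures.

Ix ≈ 2278.8 cm⁴

Decompose the section into non-overlapping parts with the origin at the bottom-left of its bounding rectangle.
Flange: 22 × 2.6, A = 57.2 cm², y = 1.3 cm, Ī = 32.22267 cm⁴.
Web: 1.2 × 18, A = 21.6 cm², y = 11.6 cm, Ī = 583.2 cm⁴.
Centroid: ȳ = ΣA·y / ΣA = 4.12335 cm.
Transfer each piece to the horizontal axis through the centroid using Ī + A·d² with d = y − 4.12335:
  flange: d = -2.82335 cm → contributes +488.1814 cm⁴
  web: d = 7.47665 cm → contributes +1790.646 cm⁴
Total I = 2278.828 cm⁴.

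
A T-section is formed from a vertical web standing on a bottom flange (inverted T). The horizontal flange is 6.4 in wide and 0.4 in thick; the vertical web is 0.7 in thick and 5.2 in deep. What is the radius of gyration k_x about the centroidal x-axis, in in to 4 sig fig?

k_x ≈ 1.797 in

Decompose the section into non-overlapping parts with the origin at the bottom-left of its bounding rectangle.
Flange: 6.4 × 0.4, A = 2.56 in², y = 0.2 in, Ī = 0.0341333 in⁴.
Web: 0.7 × 5.2, A = 3.64 in², y = 3 in, Ī = 8.20213 in⁴.
Centroid: ȳ = ΣA·y / ΣA = 1.84387 in.
Transfer each piece to the centroidal x-axis using Ī + A·d² with d = y − 1.84387:
  flange: d = -1.64387 in → contributes +6.95205 in⁴
  web: d = 1.15613 in → contributes +13.0675 in⁴
Total I = 20.0195 in⁴.
Radius of gyration: k = √(I/A) = √(20.0195 / 6.2) = 1.79693 in.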